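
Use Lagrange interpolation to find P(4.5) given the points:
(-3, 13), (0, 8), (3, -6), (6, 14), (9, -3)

Lagrange interpolation formula:
P(x) = Σ yᵢ × Lᵢ(x)
where Lᵢ(x) = Π_{j≠i} (x - xⱼ)/(xᵢ - xⱼ)

L_0(4.5) = (4.5 - 0)/(-3 - 0) × (4.5 - 3)/(-3 - 3) × (4.5 - 6)/(-3 - 6) × (4.5 - 9)/(-3 - 9) = 0.023438
L_1(4.5) = (4.5 - (-3))/(0 - (-3)) × (4.5 - 3)/(0 - 3) × (4.5 - 6)/(0 - 6) × (4.5 - 9)/(0 - 9) = -0.156250
L_2(4.5) = (4.5 - (-3))/(3 - (-3)) × (4.5 - 0)/(3 - 0) × (4.5 - 6)/(3 - 6) × (4.5 - 9)/(3 - 9) = 0.703125
L_3(4.5) = (4.5 - (-3))/(6 - (-3)) × (4.5 - 0)/(6 - 0) × (4.5 - 3)/(6 - 3) × (4.5 - 9)/(6 - 9) = 0.468750
L_4(4.5) = (4.5 - (-3))/(9 - (-3)) × (4.5 - 0)/(9 - 0) × (4.5 - 3)/(9 - 3) × (4.5 - 6)/(9 - 6) = -0.039062

P(4.5) = 13×L_0(4.5) + 8×L_1(4.5) + (-6)×L_2(4.5) + 14×L_3(4.5) + (-3)×L_4(4.5)
P(4.5) = 1.515625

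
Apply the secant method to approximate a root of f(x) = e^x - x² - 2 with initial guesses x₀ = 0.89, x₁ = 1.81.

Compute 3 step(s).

f(x) = e^x - x² - 2
x₀ = 0.89, x₁ = 1.81

Secant formula: x_{n+1} = x_n - f(x_n)(x_n - x_{n-1})/(f(x_n) - f(x_{n-1}))

Iteration 1:
  f(0.890000) = -0.356970
  f(1.810000) = 0.834347
  x_2 = 1.810000 - 0.834347×(1.810000 - 0.890000)/(0.834347 - (-0.356970))
       = 1.165672
Iteration 2:
  f(1.810000) = 0.834347
  f(1.165672) = -0.150713
  x_3 = 1.165672 - (-0.150713)×(1.165672 - 1.810000)/(-0.150713 - 0.834347)
       = 1.264253
Iteration 3:
  f(1.165672) = -0.150713
  f(1.264253) = -0.057888
  x_4 = 1.264253 - (-0.057888)×(1.264253 - 1.165672)/(-0.057888 - (-0.150713))
       = 1.325731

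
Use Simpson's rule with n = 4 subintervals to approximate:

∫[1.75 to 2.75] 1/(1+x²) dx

f(x) = 1/(1+x²)
a = 1.75, b = 2.75, n = 4
h = (b - a)/n = 0.250000

Simpson's rule: (h/3)[f(x₀) + 4f(x₁) + 2f(x₂) + ... + f(xₙ)]

x_0 = 1.7500, f(x_0) = 0.246154, coefficient = 1
x_1 = 2.0000, f(x_1) = 0.200000, coefficient = 4
x_2 = 2.2500, f(x_2) = 0.164948, coefficient = 2
x_3 = 2.5000, f(x_3) = 0.137931, coefficient = 4
x_4 = 2.7500, f(x_4) = 0.116788, coefficient = 1

I ≈ (0.250000/3) × 2.044563 = 0.170380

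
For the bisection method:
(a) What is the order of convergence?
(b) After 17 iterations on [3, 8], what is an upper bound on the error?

(a) Bisection has linear (order 1) convergence; the error is halved each step.

(b) Error bound = (b-a)/2^n = (8 - 3)/2^{17}
    = 5/2^{17}

(a) 1 (linear); (b) error ≤ 3.81e-05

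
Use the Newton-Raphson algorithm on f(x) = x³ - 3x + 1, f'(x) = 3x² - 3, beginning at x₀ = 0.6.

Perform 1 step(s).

f(x) = x³ - 3x + 1
f'(x) = 3x² - 3
x₀ = 0.6

Newton-Raphson formula: x_{n+1} = x_n - f(x_n)/f'(x_n)

Iteration 1:
  f(0.600000) = -0.584000
  f'(0.600000) = -1.920000
  x_1 = 0.600000 - (-0.584000)/(-1.920000) = 0.295833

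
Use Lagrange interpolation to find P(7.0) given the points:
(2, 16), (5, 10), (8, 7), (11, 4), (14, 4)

Lagrange interpolation formula:
P(x) = Σ yᵢ × Lᵢ(x)
where Lᵢ(x) = Π_{j≠i} (x - xⱼ)/(xᵢ - xⱼ)

L_0(7.0) = (7.0 - 5)/(2 - 5) × (7.0 - 8)/(2 - 8) × (7.0 - 11)/(2 - 11) × (7.0 - 14)/(2 - 14) = -0.028807
L_1(7.0) = (7.0 - 2)/(5 - 2) × (7.0 - 8)/(5 - 8) × (7.0 - 11)/(5 - 11) × (7.0 - 14)/(5 - 14) = 0.288066
L_2(7.0) = (7.0 - 2)/(8 - 2) × (7.0 - 5)/(8 - 5) × (7.0 - 11)/(8 - 11) × (7.0 - 14)/(8 - 14) = 0.864198
L_3(7.0) = (7.0 - 2)/(11 - 2) × (7.0 - 5)/(11 - 5) × (7.0 - 8)/(11 - 8) × (7.0 - 14)/(11 - 14) = -0.144033
L_4(7.0) = (7.0 - 2)/(14 - 2) × (7.0 - 5)/(14 - 5) × (7.0 - 8)/(14 - 8) × (7.0 - 11)/(14 - 11) = 0.020576

P(7.0) = 16×L_0(7.0) + 10×L_1(7.0) + 7×L_2(7.0) + 4×L_3(7.0) + 4×L_4(7.0)
P(7.0) = 7.975309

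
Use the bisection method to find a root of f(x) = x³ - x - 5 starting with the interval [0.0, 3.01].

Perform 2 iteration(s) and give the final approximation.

f(x) = x³ - x - 5
Initial interval: [0.0, 3.01]

Iteration 1:
  c_1 = (0.000000 + 3.010000)/2 = 1.505000
  f(c_1) = f(1.505000) = -3.096137
  f(a) × f(c) ≥ 0, new interval: [1.505000, 3.010000]
Iteration 2:
  c_2 = (1.505000 + 3.010000)/2 = 2.257500
  f(c_2) = f(2.257500) = 4.247411
  f(a) × f(c) < 0, new interval: [1.505000, 2.257500]

After 2 iteration(s), the approximation is c_2 = 2.257500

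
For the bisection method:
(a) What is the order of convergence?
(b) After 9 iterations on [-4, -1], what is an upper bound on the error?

(a) Bisection has linear (order 1) convergence; the error is halved each step.

(b) Error bound = (b-a)/2^n = (-1 - (-4))/2^{9}
    = 3/2^{9}

(a) 1 (linear); (b) error ≤ 5.86e-03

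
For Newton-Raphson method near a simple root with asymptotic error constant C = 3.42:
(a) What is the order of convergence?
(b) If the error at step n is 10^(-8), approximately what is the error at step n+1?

(a) Newton-Raphson has quadratic (order 2) convergence near simple roots.
    This means |e_{n+1}| ≈ C|e_n|².

(b) With |e_n| = 10^(-8) and C = 3.42:
    |e_{n+1}| ≈ 3.42 × (10^(-8))² = 3.42 × 10^(-16)

(a) 2 (quadratic); (b) |e_{n+1}| ≈ 3.420e-16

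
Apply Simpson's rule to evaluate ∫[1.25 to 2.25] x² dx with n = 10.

f(x) = x²
a = 1.25, b = 2.25, n = 10
h = (b - a)/n = 0.100000

Simpson's rule: (h/3)[f(x₀) + 4f(x₁) + 2f(x₂) + ... + f(xₙ)]

x_0 = 1.2500, f(x_0) = 1.562500, coefficient = 1
x_1 = 1.3500, f(x_1) = 1.822500, coefficient = 4
x_2 = 1.4500, f(x_2) = 2.102500, coefficient = 2
x_3 = 1.5500, f(x_3) = 2.402500, coefficient = 4
x_4 = 1.6500, f(x_4) = 2.722500, coefficient = 2
x_5 = 1.7500, f(x_5) = 3.062500, coefficient = 4
x_6 = 1.8500, f(x_6) = 3.422500, coefficient = 2
x_7 = 1.9500, f(x_7) = 3.802500, coefficient = 4
x_8 = 2.0500, f(x_8) = 4.202500, coefficient = 2
x_9 = 2.1500, f(x_9) = 4.622500, coefficient = 4
x_10 = 2.2500, f(x_10) = 5.062500, coefficient = 1

I ≈ (0.100000/3) × 94.375000 = 3.145833
Exact value: 3.145833
Error: 0.000000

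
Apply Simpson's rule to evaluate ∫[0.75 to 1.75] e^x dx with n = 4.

f(x) = e^x
a = 0.75, b = 1.75, n = 4
h = (b - a)/n = 0.250000

Simpson's rule: (h/3)[f(x₀) + 4f(x₁) + 2f(x₂) + ... + f(xₙ)]

x_0 = 0.7500, f(x_0) = 2.117000, coefficient = 1
x_1 = 1.0000, f(x_1) = 2.718282, coefficient = 4
x_2 = 1.2500, f(x_2) = 3.490343, coefficient = 2
x_3 = 1.5000, f(x_3) = 4.481689, coefficient = 4
x_4 = 1.7500, f(x_4) = 5.754603, coefficient = 1

I ≈ (0.250000/3) × 43.652172 = 3.637681
Exact value: 3.637603
Error: 0.000078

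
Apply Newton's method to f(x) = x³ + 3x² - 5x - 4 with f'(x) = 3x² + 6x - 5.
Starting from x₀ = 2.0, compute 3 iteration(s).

f(x) = x³ + 3x² - 5x - 4
f'(x) = 3x² + 6x - 5
x₀ = 2.0

Newton-Raphson formula: x_{n+1} = x_n - f(x_n)/f'(x_n)

Iteration 1:
  f(2.000000) = 6.000000
  f'(2.000000) = 19.000000
  x_1 = 2.000000 - 6.000000/19.000000 = 1.684211
Iteration 2:
  f(1.684211) = 0.866015
  f'(1.684211) = 13.614958
  x_2 = 1.684211 - 0.866015/13.614958 = 1.620603
Iteration 3:
  f(1.620603) = 0.032323
  f'(1.620603) = 12.602678
  x_3 = 1.620603 - 0.032323/12.602678 = 1.618038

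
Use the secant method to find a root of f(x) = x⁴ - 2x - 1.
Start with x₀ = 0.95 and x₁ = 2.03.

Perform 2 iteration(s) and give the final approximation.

f(x) = x⁴ - 2x - 1
x₀ = 0.95, x₁ = 2.03

Secant formula: x_{n+1} = x_n - f(x_n)(x_n - x_{n-1})/(f(x_n) - f(x_{n-1}))

Iteration 1:
  f(0.950000) = -2.085494
  f(2.030000) = 11.921817
  x_2 = 2.030000 - 11.921817×(2.030000 - 0.950000)/(11.921817 - (-2.085494))
       = 1.110797
Iteration 2:
  f(2.030000) = 11.921817
  f(1.110797) = -1.699159
  x_3 = 1.110797 - (-1.699159)×(1.110797 - 2.030000)/(-1.699159 - 11.921817)
       = 1.225464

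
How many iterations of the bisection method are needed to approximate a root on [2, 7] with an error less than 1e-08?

We need (b-a)/2^n ≤ 1e-08
(7 - 2)/2^n ≤ 1e-08
5/2^n ≤ 1e-08
2^n ≥ 500000000
n ≥ log₂(500000000) = 28.90
n ≥ 29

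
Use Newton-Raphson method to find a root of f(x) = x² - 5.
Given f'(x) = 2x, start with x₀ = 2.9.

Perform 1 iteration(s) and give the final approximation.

f(x) = x² - 5
f'(x) = 2x
x₀ = 2.9

Newton-Raphson formula: x_{n+1} = x_n - f(x_n)/f'(x_n)

Iteration 1:
  f(2.900000) = 3.410000
  f'(2.900000) = 5.800000
  x_1 = 2.900000 - 3.410000/5.800000 = 2.312069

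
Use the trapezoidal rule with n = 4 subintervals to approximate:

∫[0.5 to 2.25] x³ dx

f(x) = x³
a = 0.5, b = 2.25, n = 4
h = (b - a)/n = 0.437500

Trapezoidal rule: (h/2)[f(x₀) + 2f(x₁) + 2f(x₂) + ... + f(xₙ)]

x_0 = 0.5000, f(x_0) = 0.125000, coefficient = 1
x_1 = 0.9375, f(x_1) = 0.823975, coefficient = 2
x_2 = 1.3750, f(x_2) = 2.599609, coefficient = 2
x_3 = 1.8125, f(x_3) = 5.954346, coefficient = 2
x_4 = 2.2500, f(x_4) = 11.390625, coefficient = 1

I ≈ (0.437500/2) × 30.271484 = 6.621887
Exact value: 6.391602
Error: 0.230286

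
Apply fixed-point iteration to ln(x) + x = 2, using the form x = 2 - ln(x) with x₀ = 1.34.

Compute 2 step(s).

Equation: ln(x) + x = 2
Fixed-point form: x = 2 - ln(x)
x₀ = 1.34

x_1 = g(1.340000) = 1.707330
x_2 = g(1.707330) = 1.465069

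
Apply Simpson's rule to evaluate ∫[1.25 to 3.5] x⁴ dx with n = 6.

f(x) = x⁴
a = 1.25, b = 3.5, n = 6
h = (b - a)/n = 0.375000

Simpson's rule: (h/3)[f(x₀) + 4f(x₁) + 2f(x₂) + ... + f(xₙ)]

x_0 = 1.2500, f(x_0) = 2.441406, coefficient = 1
x_1 = 1.6250, f(x_1) = 6.972900, coefficient = 4
x_2 = 2.0000, f(x_2) = 16.000000, coefficient = 2
x_3 = 2.3750, f(x_3) = 31.816650, coefficient = 4
x_4 = 2.7500, f(x_4) = 57.191406, coefficient = 2
x_5 = 3.1250, f(x_5) = 95.367432, coefficient = 4
x_6 = 3.5000, f(x_6) = 150.062500, coefficient = 1

I ≈ (0.375000/3) × 835.514648 = 104.439331
Exact value: 104.433398
Error: 0.005933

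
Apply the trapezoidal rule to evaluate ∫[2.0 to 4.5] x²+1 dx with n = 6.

f(x) = x²+1
a = 2.0, b = 4.5, n = 6
h = (b - a)/n = 0.416667

Trapezoidal rule: (h/2)[f(x₀) + 2f(x₁) + 2f(x₂) + ... + f(xₙ)]

x_0 = 2.0000, f(x_0) = 5.000000, coefficient = 1
x_1 = 2.4167, f(x_1) = 6.840278, coefficient = 2
x_2 = 2.8333, f(x_2) = 9.027778, coefficient = 2
x_3 = 3.2500, f(x_3) = 11.562500, coefficient = 2
x_4 = 3.6667, f(x_4) = 14.444444, coefficient = 2
x_5 = 4.0833, f(x_5) = 17.673611, coefficient = 2
x_6 = 4.5000, f(x_6) = 21.250000, coefficient = 1

I ≈ (0.416667/2) × 145.347222 = 30.280671
Exact value: 30.208333
Error: 0.072338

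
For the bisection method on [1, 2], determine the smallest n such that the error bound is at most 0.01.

We need (b-a)/2^n ≤ 0.01
(2 - 1)/2^n ≤ 0.01
1/2^n ≤ 0.01
2^n ≥ 100
n ≥ log₂(100) = 6.64
n ≥ 7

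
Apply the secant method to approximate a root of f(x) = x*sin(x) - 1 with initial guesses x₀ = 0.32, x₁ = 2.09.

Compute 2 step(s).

f(x) = x*sin(x) - 1
x₀ = 0.32, x₁ = 2.09

Secant formula: x_{n+1} = x_n - f(x_n)(x_n - x_{n-1})/(f(x_n) - f(x_{n-1}))

Iteration 1:
  f(0.320000) = -0.899339
  f(2.090000) = 0.814568
  x_2 = 2.090000 - 0.814568×(2.090000 - 0.320000)/(0.814568 - (-0.899339))
       = 1.248772
Iteration 2:
  f(2.090000) = 0.814568
  f(1.248772) = 0.184581
  x_3 = 1.248772 - 0.184581×(1.248772 - 2.090000)/(0.184581 - 0.814568)
       = 1.002299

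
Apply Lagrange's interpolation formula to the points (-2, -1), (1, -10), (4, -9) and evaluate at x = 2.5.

Lagrange interpolation formula:
P(x) = Σ yᵢ × Lᵢ(x)
where Lᵢ(x) = Π_{j≠i} (x - xⱼ)/(xᵢ - xⱼ)

L_0(2.5) = (2.5 - 1)/(-2 - 1) × (2.5 - 4)/(-2 - 4) = -0.125000
L_1(2.5) = (2.5 - (-2))/(1 - (-2)) × (2.5 - 4)/(1 - 4) = 0.750000
L_2(2.5) = (2.5 - (-2))/(4 - (-2)) × (2.5 - 1)/(4 - 1) = 0.375000

P(2.5) = (-1)×L_0(2.5) + (-10)×L_1(2.5) + (-9)×L_2(2.5)
P(2.5) = -10.750000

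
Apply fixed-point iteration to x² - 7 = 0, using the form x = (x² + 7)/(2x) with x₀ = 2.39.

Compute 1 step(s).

Equation: x² - 7 = 0
Fixed-point form: x = (x² + 7)/(2x)
x₀ = 2.39

x_1 = g(2.390000) = 2.659435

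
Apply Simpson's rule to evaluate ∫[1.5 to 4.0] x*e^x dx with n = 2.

f(x) = x*e^x
a = 1.5, b = 4.0, n = 2
h = (b - a)/n = 1.250000

Simpson's rule: (h/3)[f(x₀) + 4f(x₁) + 2f(x₂) + ... + f(xₙ)]

x_0 = 1.5000, f(x_0) = 6.722534, coefficient = 1
x_1 = 2.7500, f(x_1) = 43.017238, coefficient = 4
x_2 = 4.0000, f(x_2) = 218.392600, coefficient = 1

I ≈ (1.250000/3) × 397.184084 = 165.493369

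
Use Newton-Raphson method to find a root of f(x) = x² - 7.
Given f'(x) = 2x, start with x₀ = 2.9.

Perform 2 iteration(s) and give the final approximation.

f(x) = x² - 7
f'(x) = 2x
x₀ = 2.9

Newton-Raphson formula: x_{n+1} = x_n - f(x_n)/f'(x_n)

Iteration 1:
  f(2.900000) = 1.410000
  f'(2.900000) = 5.800000
  x_1 = 2.900000 - 1.410000/5.800000 = 2.656897
Iteration 2:
  f(2.656897) = 0.059099
  f'(2.656897) = 5.313793
  x_2 = 2.656897 - 0.059099/5.313793 = 2.645775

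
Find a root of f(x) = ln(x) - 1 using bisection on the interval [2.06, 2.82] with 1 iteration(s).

f(x) = ln(x) - 1
Initial interval: [2.06, 2.82]

Iteration 1:
  c_1 = (2.060000 + 2.820000)/2 = 2.440000
  f(c_1) = f(2.440000) = -0.108002
  f(a) × f(c) ≥ 0, new interval: [2.440000, 2.820000]

After 1 iteration(s), the approximation is c_1 = 2.440000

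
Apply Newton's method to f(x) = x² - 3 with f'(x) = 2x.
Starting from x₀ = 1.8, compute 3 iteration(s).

f(x) = x² - 3
f'(x) = 2x
x₀ = 1.8

Newton-Raphson formula: x_{n+1} = x_n - f(x_n)/f'(x_n)

Iteration 1:
  f(1.800000) = 0.240000
  f'(1.800000) = 3.600000
  x_1 = 1.800000 - 0.240000/3.600000 = 1.733333
Iteration 2:
  f(1.733333) = 0.004444
  f'(1.733333) = 3.466667
  x_2 = 1.733333 - 0.004444/3.466667 = 1.732051
Iteration 3:
  f(1.732051) = 0.000002
  f'(1.732051) = 3.464103
  x_3 = 1.732051 - 0.000002/3.464103 = 1.732051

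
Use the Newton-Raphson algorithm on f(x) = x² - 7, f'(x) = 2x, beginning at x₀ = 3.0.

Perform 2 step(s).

f(x) = x² - 7
f'(x) = 2x
x₀ = 3.0

Newton-Raphson formula: x_{n+1} = x_n - f(x_n)/f'(x_n)

Iteration 1:
  f(3.000000) = 2.000000
  f'(3.000000) = 6.000000
  x_1 = 3.000000 - 2.000000/6.000000 = 2.666667
Iteration 2:
  f(2.666667) = 0.111111
  f'(2.666667) = 5.333333
  x_2 = 2.666667 - 0.111111/5.333333 = 2.645833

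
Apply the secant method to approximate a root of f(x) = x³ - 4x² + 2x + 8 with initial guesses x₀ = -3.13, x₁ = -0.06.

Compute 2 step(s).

f(x) = x³ - 4x² + 2x + 8
x₀ = -3.13, x₁ = -0.06

Secant formula: x_{n+1} = x_n - f(x_n)(x_n - x_{n-1})/(f(x_n) - f(x_{n-1}))

Iteration 1:
  f(-3.130000) = -68.111897
  f(-0.060000) = 7.865384
  x_2 = -0.060000 - 7.865384×(-0.060000 - (-3.130000))/(7.865384 - (-68.111897))
       = -0.377815
Iteration 2:
  f(-0.060000) = 7.865384
  f(-0.377815) = 6.619462
  x_3 = -0.377815 - 6.619462×(-0.377815 - (-0.060000))/(6.619462 - 7.865384)
       = -2.066335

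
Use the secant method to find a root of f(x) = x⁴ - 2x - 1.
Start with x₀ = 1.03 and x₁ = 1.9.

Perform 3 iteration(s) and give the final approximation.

f(x) = x⁴ - 2x - 1
x₀ = 1.03, x₁ = 1.9

Secant formula: x_{n+1} = x_n - f(x_n)(x_n - x_{n-1})/(f(x_n) - f(x_{n-1}))

Iteration 1:
  f(1.030000) = -1.934491
  f(1.900000) = 8.232100
  x_2 = 1.900000 - 8.232100×(1.900000 - 1.030000)/(8.232100 - (-1.934491))
       = 1.195543
Iteration 2:
  f(1.900000) = 8.232100
  f(1.195543) = -1.348122
  x_3 = 1.195543 - (-1.348122)×(1.195543 - 1.900000)/(-1.348122 - 8.232100)
       = 1.294674
Iteration 3:
  f(1.195543) = -1.348122
  f(1.294674) = -0.779769
  x_4 = 1.294674 - (-0.779769)×(1.294674 - 1.195543)/(-0.779769 - (-1.348122))
       = 1.430679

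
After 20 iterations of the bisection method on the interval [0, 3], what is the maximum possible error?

Bisection error bound: |error| ≤ (b-a)/2^n
|error| ≤ (3 - 0)/2^20 = 3/2^20
|error| ≤ 0.0000028610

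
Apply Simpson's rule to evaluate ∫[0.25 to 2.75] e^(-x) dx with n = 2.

f(x) = e^(-x)
a = 0.25, b = 2.75, n = 2
h = (b - a)/n = 1.250000

Simpson's rule: (h/3)[f(x₀) + 4f(x₁) + 2f(x₂) + ... + f(xₙ)]

x_0 = 0.2500, f(x_0) = 0.778801, coefficient = 1
x_1 = 1.5000, f(x_1) = 0.223130, coefficient = 4
x_2 = 2.7500, f(x_2) = 0.063928, coefficient = 1

I ≈ (1.250000/3) × 1.735249 = 0.723021
Exact value: 0.714873
Error: 0.008148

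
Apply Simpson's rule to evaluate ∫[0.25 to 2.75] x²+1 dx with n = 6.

f(x) = x²+1
a = 0.25, b = 2.75, n = 6
h = (b - a)/n = 0.416667

Simpson's rule: (h/3)[f(x₀) + 4f(x₁) + 2f(x₂) + ... + f(xₙ)]

x_0 = 0.2500, f(x_0) = 1.062500, coefficient = 1
x_1 = 0.6667, f(x_1) = 1.444444, coefficient = 4
x_2 = 1.0833, f(x_2) = 2.173611, coefficient = 2
x_3 = 1.5000, f(x_3) = 3.250000, coefficient = 4
x_4 = 1.9167, f(x_4) = 4.673611, coefficient = 2
x_5 = 2.3333, f(x_5) = 6.444444, coefficient = 4
x_6 = 2.7500, f(x_6) = 8.562500, coefficient = 1

I ≈ (0.416667/3) × 67.875000 = 9.427083
Exact value: 9.427083
Error: 0.000000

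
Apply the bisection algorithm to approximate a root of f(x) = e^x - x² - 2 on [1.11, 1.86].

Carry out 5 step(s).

f(x) = e^x - x² - 2
Initial interval: [1.11, 1.86]

Iteration 1:
  c_1 = (1.110000 + 1.860000)/2 = 1.485000
  f(c_1) = f(1.485000) = 0.209740
  f(a) × f(c) < 0, new interval: [1.110000, 1.485000]
Iteration 2:
  c_2 = (1.110000 + 1.485000)/2 = 1.297500
  f(c_2) = f(1.297500) = -0.023371
  f(a) × f(c) ≥ 0, new interval: [1.297500, 1.485000]
Iteration 3:
  c_3 = (1.297500 + 1.485000)/2 = 1.391250
  f(c_3) = f(1.391250) = 0.084295
  f(a) × f(c) < 0, new interval: [1.297500, 1.391250]
Iteration 4:
  c_4 = (1.297500 + 1.391250)/2 = 1.344375
  f(c_4) = f(1.344375) = 0.028444
  f(a) × f(c) < 0, new interval: [1.297500, 1.344375]
Iteration 5:
  c_5 = (1.297500 + 1.344375)/2 = 1.320938
  f(c_5) = f(1.320938) = 0.002057
  f(a) × f(c) < 0, new interval: [1.297500, 1.320938]

After 5 iteration(s), the approximation is c_5 = 1.320938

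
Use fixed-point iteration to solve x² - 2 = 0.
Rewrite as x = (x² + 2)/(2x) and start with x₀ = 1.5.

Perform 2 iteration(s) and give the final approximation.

Equation: x² - 2 = 0
Fixed-point form: x = (x² + 2)/(2x)
x₀ = 1.5

x_1 = g(1.500000) = 1.416667
x_2 = g(1.416667) = 1.414216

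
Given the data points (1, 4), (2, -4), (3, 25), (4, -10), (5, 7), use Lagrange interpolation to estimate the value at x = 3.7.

Lagrange interpolation formula:
P(x) = Σ yᵢ × Lᵢ(x)
where Lᵢ(x) = Π_{j≠i} (x - xⱼ)/(xᵢ - xⱼ)

L_0(3.7) = (3.7 - 2)/(1 - 2) × (3.7 - 3)/(1 - 3) × (3.7 - 4)/(1 - 4) × (3.7 - 5)/(1 - 5) = 0.019337
L_1(3.7) = (3.7 - 1)/(2 - 1) × (3.7 - 3)/(2 - 3) × (3.7 - 4)/(2 - 4) × (3.7 - 5)/(2 - 5) = -0.122850
L_2(3.7) = (3.7 - 1)/(3 - 1) × (3.7 - 2)/(3 - 2) × (3.7 - 4)/(3 - 4) × (3.7 - 5)/(3 - 5) = 0.447525
L_3(3.7) = (3.7 - 1)/(4 - 1) × (3.7 - 2)/(4 - 2) × (3.7 - 3)/(4 - 3) × (3.7 - 5)/(4 - 5) = 0.696150
L_4(3.7) = (3.7 - 1)/(5 - 1) × (3.7 - 2)/(5 - 2) × (3.7 - 3)/(5 - 3) × (3.7 - 4)/(5 - 4) = -0.040162

P(3.7) = 4×L_0(3.7) + (-4)×L_1(3.7) + 25×L_2(3.7) + (-10)×L_3(3.7) + 7×L_4(3.7)
P(3.7) = 4.514237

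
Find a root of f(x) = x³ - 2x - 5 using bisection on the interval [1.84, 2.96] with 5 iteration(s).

f(x) = x³ - 2x - 5
Initial interval: [1.84, 2.96]

Iteration 1:
  c_1 = (1.840000 + 2.960000)/2 = 2.400000
  f(c_1) = f(2.400000) = 4.024000
  f(a) × f(c) < 0, new interval: [1.840000, 2.400000]
Iteration 2:
  c_2 = (1.840000 + 2.400000)/2 = 2.120000
  f(c_2) = f(2.120000) = 0.288128
  f(a) × f(c) < 0, new interval: [1.840000, 2.120000]
Iteration 3:
  c_3 = (1.840000 + 2.120000)/2 = 1.980000
  f(c_3) = f(1.980000) = -1.197608
  f(a) × f(c) ≥ 0, new interval: [1.980000, 2.120000]
Iteration 4:
  c_4 = (1.980000 + 2.120000)/2 = 2.050000
  f(c_4) = f(2.050000) = -0.484875
  f(a) × f(c) ≥ 0, new interval: [2.050000, 2.120000]
Iteration 5:
  c_5 = (2.050000 + 2.120000)/2 = 2.085000
  f(c_5) = f(2.085000) = -0.106036
  f(a) × f(c) ≥ 0, new interval: [2.085000, 2.120000]

After 5 iteration(s), the approximation is c_5 = 2.085000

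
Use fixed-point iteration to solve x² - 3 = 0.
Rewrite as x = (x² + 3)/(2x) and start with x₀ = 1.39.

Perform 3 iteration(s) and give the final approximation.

Equation: x² - 3 = 0
Fixed-point form: x = (x² + 3)/(2x)
x₀ = 1.39

x_1 = g(1.390000) = 1.774137
x_2 = g(1.774137) = 1.732550
x_3 = g(1.732550) = 1.732051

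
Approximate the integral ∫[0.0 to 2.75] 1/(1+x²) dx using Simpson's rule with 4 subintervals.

f(x) = 1/(1+x²)
a = 0.0, b = 2.75, n = 4
h = (b - a)/n = 0.687500

Simpson's rule: (h/3)[f(x₀) + 4f(x₁) + 2f(x₂) + ... + f(xₙ)]

x_0 = 0.0000, f(x_0) = 1.000000, coefficient = 1
x_1 = 0.6875, f(x_1) = 0.679045, coefficient = 4
x_2 = 1.3750, f(x_2) = 0.345946, coefficient = 2
x_3 = 2.0625, f(x_3) = 0.190335, coefficient = 4
x_4 = 2.7500, f(x_4) = 0.116788, coefficient = 1

I ≈ (0.687500/3) × 5.286199 = 1.211421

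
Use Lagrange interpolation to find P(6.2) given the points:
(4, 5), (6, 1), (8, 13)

Lagrange interpolation formula:
P(x) = Σ yᵢ × Lᵢ(x)
where Lᵢ(x) = Π_{j≠i} (x - xⱼ)/(xᵢ - xⱼ)

L_0(6.2) = (6.2 - 6)/(4 - 6) × (6.2 - 8)/(4 - 8) = -0.045000
L_1(6.2) = (6.2 - 4)/(6 - 4) × (6.2 - 8)/(6 - 8) = 0.990000
L_2(6.2) = (6.2 - 4)/(8 - 4) × (6.2 - 6)/(8 - 6) = 0.055000

P(6.2) = 5×L_0(6.2) + 1×L_1(6.2) + 13×L_2(6.2)
P(6.2) = 1.480000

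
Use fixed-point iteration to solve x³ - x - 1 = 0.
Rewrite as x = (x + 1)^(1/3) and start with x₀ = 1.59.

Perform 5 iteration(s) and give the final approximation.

Equation: x³ - x - 1 = 0
Fixed-point form: x = (x + 1)^(1/3)
x₀ = 1.59

x_1 = g(1.590000) = 1.373304
x_2 = g(1.373304) = 1.333883
x_3 = g(1.333883) = 1.326457
x_4 = g(1.326457) = 1.325048
x_5 = g(1.325048) = 1.324781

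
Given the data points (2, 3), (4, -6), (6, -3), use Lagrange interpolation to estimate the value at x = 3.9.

Lagrange interpolation formula:
P(x) = Σ yᵢ × Lᵢ(x)
where Lᵢ(x) = Π_{j≠i} (x - xⱼ)/(xᵢ - xⱼ)

L_0(3.9) = (3.9 - 4)/(2 - 4) × (3.9 - 6)/(2 - 6) = 0.026250
L_1(3.9) = (3.9 - 2)/(4 - 2) × (3.9 - 6)/(4 - 6) = 0.997500
L_2(3.9) = (3.9 - 2)/(6 - 2) × (3.9 - 4)/(6 - 4) = -0.023750

P(3.9) = 3×L_0(3.9) + (-6)×L_1(3.9) + (-3)×L_2(3.9)
P(3.9) = -5.835000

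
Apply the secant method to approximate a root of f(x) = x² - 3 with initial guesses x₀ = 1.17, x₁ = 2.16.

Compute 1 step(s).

f(x) = x² - 3
x₀ = 1.17, x₁ = 2.16

Secant formula: x_{n+1} = x_n - f(x_n)(x_n - x_{n-1})/(f(x_n) - f(x_{n-1}))

Iteration 1:
  f(1.170000) = -1.631100
  f(2.160000) = 1.665600
  x_2 = 2.160000 - 1.665600×(2.160000 - 1.170000)/(1.665600 - (-1.631100))
       = 1.659820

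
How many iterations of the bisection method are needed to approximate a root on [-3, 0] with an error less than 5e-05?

We need (b-a)/2^n ≤ 5e-05
(0 - (-3))/2^n ≤ 5e-05
3/2^n ≤ 5e-05
2^n ≥ 60000
n ≥ log₂(60000) = 15.87
n ≥ 16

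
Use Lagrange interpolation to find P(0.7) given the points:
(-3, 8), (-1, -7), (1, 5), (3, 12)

Lagrange interpolation formula:
P(x) = Σ yᵢ × Lᵢ(x)
where Lᵢ(x) = Π_{j≠i} (x - xⱼ)/(xᵢ - xⱼ)

L_0(0.7) = (0.7 - (-1))/(-3 - (-1)) × (0.7 - 1)/(-3 - 1) × (0.7 - 3)/(-3 - 3) = -0.024437
L_1(0.7) = (0.7 - (-3))/(-1 - (-3)) × (0.7 - 1)/(-1 - 1) × (0.7 - 3)/(-1 - 3) = 0.159563
L_2(0.7) = (0.7 - (-3))/(1 - (-3)) × (0.7 - (-1))/(1 - (-1)) × (0.7 - 3)/(1 - 3) = 0.904187
L_3(0.7) = (0.7 - (-3))/(3 - (-3)) × (0.7 - (-1))/(3 - (-1)) × (0.7 - 1)/(3 - 1) = -0.039313

P(0.7) = 8×L_0(0.7) + (-7)×L_1(0.7) + 5×L_2(0.7) + 12×L_3(0.7)
P(0.7) = 2.736750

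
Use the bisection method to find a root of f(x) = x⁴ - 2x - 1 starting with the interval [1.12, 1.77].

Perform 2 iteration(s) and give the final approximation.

f(x) = x⁴ - 2x - 1
Initial interval: [1.12, 1.77]

Iteration 1:
  c_1 = (1.120000 + 1.770000)/2 = 1.445000
  f(c_1) = f(1.445000) = 0.469848
  f(a) × f(c) < 0, new interval: [1.120000, 1.445000]
Iteration 2:
  c_2 = (1.120000 + 1.445000)/2 = 1.282500
  f(c_2) = f(1.282500) = -0.859612
  f(a) × f(c) ≥ 0, new interval: [1.282500, 1.445000]

After 2 iteration(s), the approximation is c_2 = 1.282500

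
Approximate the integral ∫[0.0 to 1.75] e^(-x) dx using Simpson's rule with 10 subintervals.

f(x) = e^(-x)
a = 0.0, b = 1.75, n = 10
h = (b - a)/n = 0.175000

Simpson's rule: (h/3)[f(x₀) + 4f(x₁) + 2f(x₂) + ... + f(xₙ)]

x_0 = 0.0000, f(x_0) = 1.000000, coefficient = 1
x_1 = 0.1750, f(x_1) = 0.839457, coefficient = 4
x_2 = 0.3500, f(x_2) = 0.704688, coefficient = 2
x_3 = 0.5250, f(x_3) = 0.591555, coefficient = 4
x_4 = 0.7000, f(x_4) = 0.496585, coefficient = 2
x_5 = 0.8750, f(x_5) = 0.416862, coefficient = 4
x_6 = 1.0500, f(x_6) = 0.349938, coefficient = 2
x_7 = 1.2250, f(x_7) = 0.293758, coefficient = 4
x_8 = 1.4000, f(x_8) = 0.246597, coefficient = 2
x_9 = 1.5750, f(x_9) = 0.207008, coefficient = 4
x_10 = 1.7500, f(x_10) = 0.173774, coefficient = 1

I ≈ (0.175000/3) × 14.163949 = 0.826230
Exact value: 0.826226
Error: 0.000004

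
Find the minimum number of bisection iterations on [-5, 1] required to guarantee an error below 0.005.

We need (b-a)/2^n ≤ 0.005
(1 - (-5))/2^n ≤ 0.005
6/2^n ≤ 0.005
2^n ≥ 1200
n ≥ log₂(1200) = 10.23
n ≥ 11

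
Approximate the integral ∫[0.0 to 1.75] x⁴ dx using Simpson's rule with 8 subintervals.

f(x) = x⁴
a = 0.0, b = 1.75, n = 8
h = (b - a)/n = 0.218750

Simpson's rule: (h/3)[f(x₀) + 4f(x₁) + 2f(x₂) + ... + f(xₙ)]

x_0 = 0.0000, f(x_0) = 0.000000, coefficient = 1
x_1 = 0.2188, f(x_1) = 0.002290, coefficient = 4
x_2 = 0.4375, f(x_2) = 0.036636, coefficient = 2
x_3 = 0.6562, f(x_3) = 0.185472, coefficient = 4
x_4 = 0.8750, f(x_4) = 0.586182, coefficient = 2
x_5 = 1.0938, f(x_5) = 1.431108, coefficient = 4
x_6 = 1.3125, f(x_6) = 2.967545, coefficient = 2
x_7 = 1.5312, f(x_7) = 5.497743, coefficient = 4
x_8 = 1.7500, f(x_8) = 9.378906, coefficient = 1

I ≈ (0.218750/3) × 45.026077 = 3.283151
Exact value: 3.282617
Error: 0.000534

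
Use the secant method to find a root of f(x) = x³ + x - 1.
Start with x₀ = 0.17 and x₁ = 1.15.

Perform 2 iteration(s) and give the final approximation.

f(x) = x³ + x - 1
x₀ = 0.17, x₁ = 1.15

Secant formula: x_{n+1} = x_n - f(x_n)(x_n - x_{n-1})/(f(x_n) - f(x_{n-1}))

Iteration 1:
  f(0.170000) = -0.825087
  f(1.150000) = 1.670875
  x_2 = 1.150000 - 1.670875×(1.150000 - 0.170000)/(1.670875 - (-0.825087))
       = 0.493957
Iteration 2:
  f(1.150000) = 1.670875
  f(0.493957) = -0.385520
  x_3 = 0.493957 - (-0.385520)×(0.493957 - 1.150000)/(-0.385520 - 1.670875)
       = 0.616948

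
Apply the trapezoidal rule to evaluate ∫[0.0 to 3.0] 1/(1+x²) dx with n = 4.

f(x) = 1/(1+x²)
a = 0.0, b = 3.0, n = 4
h = (b - a)/n = 0.750000

Trapezoidal rule: (h/2)[f(x₀) + 2f(x₁) + 2f(x₂) + ... + f(xₙ)]

x_0 = 0.0000, f(x_0) = 1.000000, coefficient = 1
x_1 = 0.7500, f(x_1) = 0.640000, coefficient = 2
x_2 = 1.5000, f(x_2) = 0.307692, coefficient = 2
x_3 = 2.2500, f(x_3) = 0.164948, coefficient = 2
x_4 = 3.0000, f(x_4) = 0.100000, coefficient = 1

I ≈ (0.750000/2) × 3.325282 = 1.246981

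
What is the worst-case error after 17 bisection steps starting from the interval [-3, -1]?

Bisection error bound: |error| ≤ (b-a)/2^n
|error| ≤ (-1 - (-3))/2^17 = 2/2^17
|error| ≤ 0.0000152588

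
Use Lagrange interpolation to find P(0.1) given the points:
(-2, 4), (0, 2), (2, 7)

Lagrange interpolation formula:
P(x) = Σ yᵢ × Lᵢ(x)
where Lᵢ(x) = Π_{j≠i} (x - xⱼ)/(xᵢ - xⱼ)

L_0(0.1) = (0.1 - 0)/(-2 - 0) × (0.1 - 2)/(-2 - 2) = -0.023750
L_1(0.1) = (0.1 - (-2))/(0 - (-2)) × (0.1 - 2)/(0 - 2) = 0.997500
L_2(0.1) = (0.1 - (-2))/(2 - (-2)) × (0.1 - 0)/(2 - 0) = 0.026250

P(0.1) = 4×L_0(0.1) + 2×L_1(0.1) + 7×L_2(0.1)
P(0.1) = 2.083750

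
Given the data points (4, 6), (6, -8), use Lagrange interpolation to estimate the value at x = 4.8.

Lagrange interpolation formula:
P(x) = Σ yᵢ × Lᵢ(x)
where Lᵢ(x) = Π_{j≠i} (x - xⱼ)/(xᵢ - xⱼ)

L_0(4.8) = (4.8 - 6)/(4 - 6) = 0.600000
L_1(4.8) = (4.8 - 4)/(6 - 4) = 0.400000

P(4.8) = 6×L_0(4.8) + (-8)×L_1(4.8)
P(4.8) = 0.400000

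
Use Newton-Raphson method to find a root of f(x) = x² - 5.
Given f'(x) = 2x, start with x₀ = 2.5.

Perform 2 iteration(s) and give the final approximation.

f(x) = x² - 5
f'(x) = 2x
x₀ = 2.5

Newton-Raphson formula: x_{n+1} = x_n - f(x_n)/f'(x_n)

Iteration 1:
  f(2.500000) = 1.250000
  f'(2.500000) = 5.000000
  x_1 = 2.500000 - 1.250000/5.000000 = 2.250000
Iteration 2:
  f(2.250000) = 0.062500
  f'(2.250000) = 4.500000
  x_2 = 2.250000 - 0.062500/4.500000 = 2.236111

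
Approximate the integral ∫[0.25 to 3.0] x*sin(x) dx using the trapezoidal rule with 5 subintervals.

f(x) = x*sin(x)
a = 0.25, b = 3.0, n = 5
h = (b - a)/n = 0.550000

Trapezoidal rule: (h/2)[f(x₀) + 2f(x₁) + 2f(x₂) + ... + f(xₙ)]

x_0 = 0.2500, f(x_0) = 0.061851, coefficient = 1
x_1 = 0.8000, f(x_1) = 0.573885, coefficient = 2
x_2 = 1.3500, f(x_2) = 1.317227, coefficient = 2
x_3 = 1.9000, f(x_3) = 1.797970, coefficient = 2
x_4 = 2.4500, f(x_4) = 1.562524, coefficient = 2
x_5 = 3.0000, f(x_5) = 0.423360, coefficient = 1

I ≈ (0.550000/2) × 10.988421 = 3.021816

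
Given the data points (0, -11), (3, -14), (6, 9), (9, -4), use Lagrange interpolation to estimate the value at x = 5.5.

Lagrange interpolation formula:
P(x) = Σ yᵢ × Lᵢ(x)
where Lᵢ(x) = Π_{j≠i} (x - xⱼ)/(xᵢ - xⱼ)

L_0(5.5) = (5.5 - 3)/(0 - 3) × (5.5 - 6)/(0 - 6) × (5.5 - 9)/(0 - 9) = -0.027006
L_1(5.5) = (5.5 - 0)/(3 - 0) × (5.5 - 6)/(3 - 6) × (5.5 - 9)/(3 - 9) = 0.178241
L_2(5.5) = (5.5 - 0)/(6 - 0) × (5.5 - 3)/(6 - 3) × (5.5 - 9)/(6 - 9) = 0.891204
L_3(5.5) = (5.5 - 0)/(9 - 0) × (5.5 - 3)/(9 - 3) × (5.5 - 6)/(9 - 6) = -0.042438

P(5.5) = (-11)×L_0(5.5) + (-14)×L_1(5.5) + 9×L_2(5.5) + (-4)×L_3(5.5)
P(5.5) = 5.992284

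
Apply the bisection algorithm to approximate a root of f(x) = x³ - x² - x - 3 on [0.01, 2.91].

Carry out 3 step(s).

f(x) = x³ - x² - x - 3
Initial interval: [0.01, 2.91]

Iteration 1:
  c_1 = (0.010000 + 2.910000)/2 = 1.460000
  f(c_1) = f(1.460000) = -3.479464
  f(a) × f(c) ≥ 0, new interval: [1.460000, 2.910000]
Iteration 2:
  c_2 = (1.460000 + 2.910000)/2 = 2.185000
  f(c_2) = f(2.185000) = 0.472457
  f(a) × f(c) < 0, new interval: [1.460000, 2.185000]
Iteration 3:
  c_3 = (1.460000 + 2.185000)/2 = 1.822500
  f(c_3) = f(1.822500) = -2.090561
  f(a) × f(c) ≥ 0, new interval: [1.822500, 2.185000]

After 3 iteration(s), the approximation is c_3 = 1.822500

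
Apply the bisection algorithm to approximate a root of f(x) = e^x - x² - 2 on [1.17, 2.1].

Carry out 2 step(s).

f(x) = e^x - x² - 2
Initial interval: [1.17, 2.1]

Iteration 1:
  c_1 = (1.170000 + 2.100000)/2 = 1.635000
  f(c_1) = f(1.635000) = 0.456233
  f(a) × f(c) < 0, new interval: [1.170000, 1.635000]
Iteration 2:
  c_2 = (1.170000 + 1.635000)/2 = 1.402500
  f(c_2) = f(1.402500) = 0.098344
  f(a) × f(c) < 0, new interval: [1.170000, 1.402500]

After 2 iteration(s), the approximation is c_2 = 1.402500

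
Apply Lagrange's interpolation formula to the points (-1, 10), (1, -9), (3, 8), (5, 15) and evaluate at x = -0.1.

Lagrange interpolation formula:
P(x) = Σ yᵢ × Lᵢ(x)
where Lᵢ(x) = Π_{j≠i} (x - xⱼ)/(xᵢ - xⱼ)

L_0(-0.1) = (-0.1 - 1)/(-1 - 1) × (-0.1 - 3)/(-1 - 3) × (-0.1 - 5)/(-1 - 5) = 0.362313
L_1(-0.1) = (-0.1 - (-1))/(1 - (-1)) × (-0.1 - 3)/(1 - 3) × (-0.1 - 5)/(1 - 5) = 0.889312
L_2(-0.1) = (-0.1 - (-1))/(3 - (-1)) × (-0.1 - 1)/(3 - 1) × (-0.1 - 5)/(3 - 5) = -0.315563
L_3(-0.1) = (-0.1 - (-1))/(5 - (-1)) × (-0.1 - 1)/(5 - 1) × (-0.1 - 3)/(5 - 3) = 0.063938

P(-0.1) = 10×L_0(-0.1) + (-9)×L_1(-0.1) + 8×L_2(-0.1) + 15×L_3(-0.1)
P(-0.1) = -5.946125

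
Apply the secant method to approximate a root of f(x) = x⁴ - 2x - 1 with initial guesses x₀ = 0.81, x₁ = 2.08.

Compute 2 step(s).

f(x) = x⁴ - 2x - 1
x₀ = 0.81, x₁ = 2.08

Secant formula: x_{n+1} = x_n - f(x_n)(x_n - x_{n-1})/(f(x_n) - f(x_{n-1}))

Iteration 1:
  f(0.810000) = -2.189533
  f(2.080000) = 13.557737
  x_2 = 2.080000 - 13.557737×(2.080000 - 0.810000)/(13.557737 - (-2.189533))
       = 0.986583
Iteration 2:
  f(2.080000) = 13.557737
  f(0.986583) = -2.025763
  x_3 = 0.986583 - (-2.025763)×(0.986583 - 2.080000)/(-2.025763 - 13.557737)
       = 1.128721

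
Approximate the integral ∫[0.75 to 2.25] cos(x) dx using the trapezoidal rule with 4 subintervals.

f(x) = cos(x)
a = 0.75, b = 2.25, n = 4
h = (b - a)/n = 0.375000

Trapezoidal rule: (h/2)[f(x₀) + 2f(x₁) + 2f(x₂) + ... + f(xₙ)]

x_0 = 0.7500, f(x_0) = 0.731689, coefficient = 1
x_1 = 1.1250, f(x_1) = 0.431177, coefficient = 2
x_2 = 1.5000, f(x_2) = 0.070737, coefficient = 2
x_3 = 1.8750, f(x_3) = -0.299534, coefficient = 2
x_4 = 2.2500, f(x_4) = -0.628174, coefficient = 1

I ≈ (0.375000/2) × 0.508276 = 0.095302
Exact value: 0.096434
Error: 0.001133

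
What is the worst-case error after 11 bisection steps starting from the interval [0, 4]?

Bisection error bound: |error| ≤ (b-a)/2^n
|error| ≤ (4 - 0)/2^11 = 4/2^11
|error| ≤ 0.0019531250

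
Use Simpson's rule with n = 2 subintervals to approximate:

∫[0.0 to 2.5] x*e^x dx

f(x) = x*e^x
a = 0.0, b = 2.5, n = 2
h = (b - a)/n = 1.250000

Simpson's rule: (h/3)[f(x₀) + 4f(x₁) + 2f(x₂) + ... + f(xₙ)]

x_0 = 0.0000, f(x_0) = 0.000000, coefficient = 1
x_1 = 1.2500, f(x_1) = 4.362929, coefficient = 4
x_2 = 2.5000, f(x_2) = 30.456235, coefficient = 1

I ≈ (1.250000/3) × 47.907950 = 19.961646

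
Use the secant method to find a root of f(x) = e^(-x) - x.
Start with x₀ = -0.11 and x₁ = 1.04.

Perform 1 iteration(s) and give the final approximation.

f(x) = e^(-x) - x
x₀ = -0.11, x₁ = 1.04

Secant formula: x_{n+1} = x_n - f(x_n)(x_n - x_{n-1})/(f(x_n) - f(x_{n-1}))

Iteration 1:
  f(-0.110000) = 1.226278
  f(1.040000) = -0.686545
  x_2 = 1.040000 - (-0.686545)×(1.040000 - (-0.110000))/(-0.686545 - 1.226278)
       = 0.627245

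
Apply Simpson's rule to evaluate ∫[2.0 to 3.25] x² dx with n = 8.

f(x) = x²
a = 2.0, b = 3.25, n = 8
h = (b - a)/n = 0.156250

Simpson's rule: (h/3)[f(x₀) + 4f(x₁) + 2f(x₂) + ... + f(xₙ)]

x_0 = 2.0000, f(x_0) = 4.000000, coefficient = 1
x_1 = 2.1562, f(x_1) = 4.649414, coefficient = 4
x_2 = 2.3125, f(x_2) = 5.347656, coefficient = 2
x_3 = 2.4688, f(x_3) = 6.094727, coefficient = 4
x_4 = 2.6250, f(x_4) = 6.890625, coefficient = 2
x_5 = 2.7812, f(x_5) = 7.735352, coefficient = 4
x_6 = 2.9375, f(x_6) = 8.628906, coefficient = 2
x_7 = 3.0938, f(x_7) = 9.571289, coefficient = 4
x_8 = 3.2500, f(x_8) = 10.562500, coefficient = 1

I ≈ (0.156250/3) × 168.500000 = 8.776042
Exact value: 8.776042
Error: 0.000000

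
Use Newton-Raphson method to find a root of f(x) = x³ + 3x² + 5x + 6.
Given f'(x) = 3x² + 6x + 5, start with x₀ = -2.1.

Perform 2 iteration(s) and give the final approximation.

f(x) = x³ + 3x² + 5x + 6
f'(x) = 3x² + 6x + 5
x₀ = -2.1

Newton-Raphson formula: x_{n+1} = x_n - f(x_n)/f'(x_n)

Iteration 1:
  f(-2.100000) = -0.531000
  f'(-2.100000) = 5.630000
  x_1 = -2.100000 - (-0.531000)/5.630000 = -2.005684
Iteration 2:
  f(-2.005684) = -0.028516
  f'(-2.005684) = 5.034200
  x_2 = -2.005684 - (-0.028516)/5.034200 = -2.000019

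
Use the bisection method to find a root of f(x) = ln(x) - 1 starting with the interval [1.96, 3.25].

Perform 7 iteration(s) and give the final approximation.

f(x) = ln(x) - 1
Initial interval: [1.96, 3.25]

Iteration 1:
  c_1 = (1.960000 + 3.250000)/2 = 2.605000
  f(c_1) = f(2.605000) = -0.042567
  f(a) × f(c) ≥ 0, new interval: [2.605000, 3.250000]
Iteration 2:
  c_2 = (2.605000 + 3.250000)/2 = 2.927500
  f(c_2) = f(2.927500) = 0.074149
  f(a) × f(c) < 0, new interval: [2.605000, 2.927500]
Iteration 3:
  c_3 = (2.605000 + 2.927500)/2 = 2.766250
  f(c_3) = f(2.766250) = 0.017493
  f(a) × f(c) < 0, new interval: [2.605000, 2.766250]
Iteration 4:
  c_4 = (2.605000 + 2.766250)/2 = 2.685625
  f(c_4) = f(2.685625) = -0.012087
  f(a) × f(c) ≥ 0, new interval: [2.685625, 2.766250]
Iteration 5:
  c_5 = (2.685625 + 2.766250)/2 = 2.725938
  f(c_5) = f(2.725938) = 0.002812
  f(a) × f(c) < 0, new interval: [2.685625, 2.725938]
Iteration 6:
  c_6 = (2.685625 + 2.725938)/2 = 2.705781
  f(c_6) = f(2.705781) = -0.004609
  f(a) × f(c) ≥ 0, new interval: [2.705781, 2.725938]
Iteration 7:
  c_7 = (2.705781 + 2.725938)/2 = 2.715859
  f(c_7) = f(2.715859) = -0.000892
  f(a) × f(c) ≥ 0, new interval: [2.715859, 2.725938]

After 7 iteration(s), the approximation is c_7 = 2.715859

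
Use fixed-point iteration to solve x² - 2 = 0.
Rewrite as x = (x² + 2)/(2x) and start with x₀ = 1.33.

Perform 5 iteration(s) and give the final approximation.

Equation: x² - 2 = 0
Fixed-point form: x = (x² + 2)/(2x)
x₀ = 1.33

x_1 = g(1.330000) = 1.416880
x_2 = g(1.416880) = 1.414216
x_3 = g(1.414216) = 1.414214
x_4 = g(1.414214) = 1.414214
x_5 = g(1.414214) = 1.414214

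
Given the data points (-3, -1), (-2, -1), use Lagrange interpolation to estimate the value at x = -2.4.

Lagrange interpolation formula:
P(x) = Σ yᵢ × Lᵢ(x)
where Lᵢ(x) = Π_{j≠i} (x - xⱼ)/(xᵢ - xⱼ)

L_0(-2.4) = (-2.4 - (-2))/(-3 - (-2)) = 0.400000
L_1(-2.4) = (-2.4 - (-3))/(-2 - (-3)) = 0.600000

P(-2.4) = (-1)×L_0(-2.4) + (-1)×L_1(-2.4)
P(-2.4) = -1.000000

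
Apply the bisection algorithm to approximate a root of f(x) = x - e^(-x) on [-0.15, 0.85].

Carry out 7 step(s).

f(x) = x - e^(-x)
Initial interval: [-0.15, 0.85]

Iteration 1:
  c_1 = (-0.150000 + 0.850000)/2 = 0.350000
  f(c_1) = f(0.350000) = -0.354688
  f(a) × f(c) ≥ 0, new interval: [0.350000, 0.850000]
Iteration 2:
  c_2 = (0.350000 + 0.850000)/2 = 0.600000
  f(c_2) = f(0.600000) = 0.051188
  f(a) × f(c) < 0, new interval: [0.350000, 0.600000]
Iteration 3:
  c_3 = (0.350000 + 0.600000)/2 = 0.475000
  f(c_3) = f(0.475000) = -0.146885
  f(a) × f(c) ≥ 0, new interval: [0.475000, 0.600000]
Iteration 4:
  c_4 = (0.475000 + 0.600000)/2 = 0.537500
  f(c_4) = f(0.537500) = -0.046707
  f(a) × f(c) ≥ 0, new interval: [0.537500, 0.600000]
Iteration 5:
  c_5 = (0.537500 + 0.600000)/2 = 0.568750
  f(c_5) = f(0.568750) = 0.002517
  f(a) × f(c) < 0, new interval: [0.537500, 0.568750]
Iteration 6:
  c_6 = (0.537500 + 0.568750)/2 = 0.553125
  f(c_6) = f(0.553125) = -0.022025
  f(a) × f(c) ≥ 0, new interval: [0.553125, 0.568750]
Iteration 7:
  c_7 = (0.553125 + 0.568750)/2 = 0.560937
  f(c_7) = f(0.560937) = -0.009736
  f(a) × f(c) ≥ 0, new interval: [0.560937, 0.568750]

After 7 iteration(s), the approximation is c_7 = 0.560937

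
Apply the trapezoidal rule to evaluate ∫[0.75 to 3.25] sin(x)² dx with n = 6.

f(x) = sin(x)²
a = 0.75, b = 3.25, n = 6
h = (b - a)/n = 0.416667

Trapezoidal rule: (h/2)[f(x₀) + 2f(x₁) + 2f(x₂) + ... + f(xₙ)]

x_0 = 0.7500, f(x_0) = 0.464631, coefficient = 1
x_1 = 1.1667, f(x_1) = 0.845379, coefficient = 2
x_2 = 1.5833, f(x_2) = 0.999843, coefficient = 2
x_3 = 2.0000, f(x_3) = 0.826822, coefficient = 2
x_4 = 2.4167, f(x_4) = 0.439675, coefficient = 2
x_5 = 2.8333, f(x_5) = 0.092052, coefficient = 2
x_6 = 3.2500, f(x_6) = 0.011706, coefficient = 1

I ≈ (0.416667/2) × 6.883879 = 1.434141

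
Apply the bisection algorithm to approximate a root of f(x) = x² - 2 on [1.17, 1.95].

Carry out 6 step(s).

f(x) = x² - 2
Initial interval: [1.17, 1.95]

Iteration 1:
  c_1 = (1.170000 + 1.950000)/2 = 1.560000
  f(c_1) = f(1.560000) = 0.433600
  f(a) × f(c) < 0, new interval: [1.170000, 1.560000]
Iteration 2:
  c_2 = (1.170000 + 1.560000)/2 = 1.365000
  f(c_2) = f(1.365000) = -0.136775
  f(a) × f(c) ≥ 0, new interval: [1.365000, 1.560000]
Iteration 3:
  c_3 = (1.365000 + 1.560000)/2 = 1.462500
  f(c_3) = f(1.462500) = 0.138906
  f(a) × f(c) < 0, new interval: [1.365000, 1.462500]
Iteration 4:
  c_4 = (1.365000 + 1.462500)/2 = 1.413750
  f(c_4) = f(1.413750) = -0.001311
  f(a) × f(c) ≥ 0, new interval: [1.413750, 1.462500]
Iteration 5:
  c_5 = (1.413750 + 1.462500)/2 = 1.438125
  f(c_5) = f(1.438125) = 0.068204
  f(a) × f(c) < 0, new interval: [1.413750, 1.438125]
Iteration 6:
  c_6 = (1.413750 + 1.438125)/2 = 1.425937
  f(c_6) = f(1.425937) = 0.033298
  f(a) × f(c) < 0, new interval: [1.413750, 1.425937]

After 6 iteration(s), the approximation is c_6 = 1.425937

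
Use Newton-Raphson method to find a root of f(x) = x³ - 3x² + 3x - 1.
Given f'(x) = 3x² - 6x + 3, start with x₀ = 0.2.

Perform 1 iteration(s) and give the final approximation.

f(x) = x³ - 3x² + 3x - 1
f'(x) = 3x² - 6x + 3
x₀ = 0.2

Newton-Raphson formula: x_{n+1} = x_n - f(x_n)/f'(x_n)

Iteration 1:
  f(0.200000) = -0.512000
  f'(0.200000) = 1.920000
  x_1 = 0.200000 - (-0.512000)/1.920000 = 0.466667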